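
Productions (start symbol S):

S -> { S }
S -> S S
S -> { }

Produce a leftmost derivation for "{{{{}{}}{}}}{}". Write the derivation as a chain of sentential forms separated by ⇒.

S ⇒ SS ⇒ {S}S ⇒ {{S}}S ⇒ {{SS}}S ⇒ {{{S}S}}S ⇒ {{{SS}S}}S ⇒ {{{{}S}S}}S ⇒ {{{{}{}}S}}S ⇒ {{{{}{}}{}}}S ⇒ {{{{}{}}{}}}{}

S ⇒ SS   [S -> S S]
SS ⇒ {S}S   [S -> { S }]
{S}S ⇒ {{S}}S   [S -> { S }]
{{S}}S ⇒ {{SS}}S   [S -> S S]
{{SS}}S ⇒ {{{S}S}}S   [S -> { S }]
{{{S}S}}S ⇒ {{{SS}S}}S   [S -> S S]
{{{SS}S}}S ⇒ {{{{}S}S}}S   [S -> { }]
{{{{}S}S}}S ⇒ {{{{}{}}S}}S   [S -> { }]
{{{{}{}}S}}S ⇒ {{{{}{}}{}}}S   [S -> { }]
{{{{}{}}{}}}S ⇒ {{{{}{}}{}}}{}   [S -> { }]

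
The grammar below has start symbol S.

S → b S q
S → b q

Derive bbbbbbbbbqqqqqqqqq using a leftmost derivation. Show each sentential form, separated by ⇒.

S ⇒ bSq   [S → b S q]
bSq ⇒ bbSqq   [S → b S q]
bbSqq ⇒ bbbSqqq   [S → b S q]
bbbSqqq ⇒ bbbbSqqqq   [S → b S q]
bbbbSqqqq ⇒ bbbbbSqqqqq   [S → b S q]
bbbbbSqqqqq ⇒ bbbbbbSqqqqqq   [S → b S q]
bbbbbbSqqqqqq ⇒ bbbbbbbSqqqqqqq   [S → b S q]
bbbbbbbSqqqqqqq ⇒ bbbbbbbbSqqqqqqqq   [S → b S q]
bbbbbbbbSqqqqqqqq ⇒ bbbbbbbbbqqqqqqqqq   [S → b q]

S ⇒ bSq ⇒ bbSqq ⇒ bbbSqqq ⇒ bbbbSqqqq ⇒ bbbbbSqqqqq ⇒ bbbbbbSqqqqqq ⇒ bbbbbbbSqqqqqqq ⇒ bbbbbbbbSqqqqqqqq ⇒ bbbbbbbbbqqqqqqqqq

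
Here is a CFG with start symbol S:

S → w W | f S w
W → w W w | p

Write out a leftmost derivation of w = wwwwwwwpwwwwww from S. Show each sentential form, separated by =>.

S => wW => wwWw => wwwWww => wwwwWwww => wwwwwWwwww => wwwwwwWwwwww => wwwwwwwWwwwwww => wwwwwwwpwwwwww

S => wW   [S → w W]
wW => wwWw   [W → w W w]
wwWw => wwwWww   [W → w W w]
wwwWww => wwwwWwww   [W → w W w]
wwwwWwww => wwwwwWwwww   [W → w W w]
wwwwwWwwww => wwwwwwWwwwww   [W → w W w]
wwwwwwWwwwww => wwwwwwwWwwwwww   [W → w W w]
wwwwwwwWwwwwww => wwwwwwwpwwwwww   [W → p]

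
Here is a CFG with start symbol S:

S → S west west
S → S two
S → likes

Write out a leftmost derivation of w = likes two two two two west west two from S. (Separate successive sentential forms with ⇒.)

S ⇒ S two   [S → S two]
S two ⇒ S west west two   [S → S west west]
S west west two ⇒ S two west west two   [S → S two]
S two west west two ⇒ S two two west west two   [S → S two]
S two two west west two ⇒ S two two two west west two   [S → S two]
S two two two west west two ⇒ S two two two two west west two   [S → S two]
S two two two two west west two ⇒ likes two two two two west west two   [S → likes]

S ⇒ S two ⇒ S west west two ⇒ S two west west two ⇒ S two two west west two ⇒ S two two two west west two ⇒ S two two two two west west two ⇒ likes two two two two west west two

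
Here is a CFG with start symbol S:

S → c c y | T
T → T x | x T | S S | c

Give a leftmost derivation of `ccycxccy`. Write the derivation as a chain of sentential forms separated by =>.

S => T => SS => TS => SSS => ccySS => ccyTS => ccyTxS => ccycxS => ccycxccy

S => T   [S → T]
T => SS   [T → S S]
SS => TS   [S → T]
TS => SSS   [T → S S]
SSS => ccySS   [S → c c y]
ccySS => ccyTS   [S → T]
ccyTS => ccyTxS   [T → T x]
ccyTxS => ccycxS   [T → c]
ccycxS => ccycxccy   [S → c c y]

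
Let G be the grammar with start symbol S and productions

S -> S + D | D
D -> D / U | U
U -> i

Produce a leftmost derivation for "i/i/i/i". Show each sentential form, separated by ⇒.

S ⇒ D ⇒ D/U ⇒ D/U/U ⇒ D/U/U/U ⇒ U/U/U/U ⇒ i/U/U/U ⇒ i/i/U/U ⇒ i/i/i/U ⇒ i/i/i/i

S ⇒ D   [S -> D]
D ⇒ D/U   [D -> D / U]
D/U ⇒ D/U/U   [D -> D / U]
D/U/U ⇒ D/U/U/U   [D -> D / U]
D/U/U/U ⇒ U/U/U/U   [D -> U]
U/U/U/U ⇒ i/U/U/U   [U -> i]
i/U/U/U ⇒ i/i/U/U   [U -> i]
i/i/U/U ⇒ i/i/i/U   [U -> i]
i/i/i/U ⇒ i/i/i/i   [U -> i]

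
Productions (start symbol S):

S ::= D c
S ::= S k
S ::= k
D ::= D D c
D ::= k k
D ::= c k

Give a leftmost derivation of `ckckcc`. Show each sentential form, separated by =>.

S => Dc => DDcc => ckDcc => ckckcc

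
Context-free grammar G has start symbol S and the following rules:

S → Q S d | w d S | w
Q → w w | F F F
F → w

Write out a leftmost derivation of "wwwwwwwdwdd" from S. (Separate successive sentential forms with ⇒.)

S ⇒ QSd   [S → Q S d]
QSd ⇒ FFFSd   [Q → F F F]
FFFSd ⇒ wFFSd   [F → w]
wFFSd ⇒ wwFSd   [F → w]
wwFSd ⇒ wwwSd   [F → w]
wwwSd ⇒ wwwQSdd   [S → Q S d]
wwwQSdd ⇒ wwwFFFSdd   [Q → F F F]
wwwFFFSdd ⇒ wwwwFFSdd   [F → w]
wwwwFFSdd ⇒ wwwwwFSdd   [F → w]
wwwwwFSdd ⇒ wwwwwwSdd   [F → w]
wwwwwwSdd ⇒ wwwwwwwdSdd   [S → w d S]
wwwwwwwdSdd ⇒ wwwwwwwdwdd   [S → w]

S ⇒ QSd ⇒ FFFSd ⇒ wFFSd ⇒ wwFSd ⇒ wwwSd ⇒ wwwQSdd ⇒ wwwFFFSdd ⇒ wwwwFFSdd ⇒ wwwwwFSdd ⇒ wwwwwwSdd ⇒ wwwwwwwdSdd ⇒ wwwwwwwdwdd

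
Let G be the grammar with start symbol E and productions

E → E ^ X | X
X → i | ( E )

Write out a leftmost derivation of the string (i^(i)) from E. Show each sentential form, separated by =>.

E => X => (E) => (E^X) => (X^X) => (i^X) => (i^(E)) => (i^(X)) => (i^(i))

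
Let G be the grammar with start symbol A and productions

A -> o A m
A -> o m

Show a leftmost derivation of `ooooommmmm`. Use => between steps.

A => oAm   [A -> o A m]
oAm => ooAmm   [A -> o A m]
ooAmm => oooAmmm   [A -> o A m]
oooAmmm => ooooAmmmm   [A -> o A m]
ooooAmmmm => ooooommmmm   [A -> o m]

A=>oAm=>ooAmm=>oooAmmm=>ooooAmmmm=>ooooommmmm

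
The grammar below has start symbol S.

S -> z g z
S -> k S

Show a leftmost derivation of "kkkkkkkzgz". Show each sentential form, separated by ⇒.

S ⇒ kS ⇒ kkS ⇒ kkkS ⇒ kkkkS ⇒ kkkkkS ⇒ kkkkkkS ⇒ kkkkkkkS ⇒ kkkkkkkzgz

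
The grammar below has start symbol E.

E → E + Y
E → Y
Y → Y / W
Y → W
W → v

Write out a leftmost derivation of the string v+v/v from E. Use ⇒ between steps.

E ⇒ E+Y ⇒ Y+Y ⇒ W+Y ⇒ v+Y ⇒ v+Y/W ⇒ v+W/W ⇒ v+v/W ⇒ v+v/v

E ⇒ E+Y   [E → E + Y]
E+Y ⇒ Y+Y   [E → Y]
Y+Y ⇒ W+Y   [Y → W]
W+Y ⇒ v+Y   [W → v]
v+Y ⇒ v+Y/W   [Y → Y / W]
v+Y/W ⇒ v+W/W   [Y → W]
v+W/W ⇒ v+v/W   [W → v]
v+v/W ⇒ v+v/v   [W → v]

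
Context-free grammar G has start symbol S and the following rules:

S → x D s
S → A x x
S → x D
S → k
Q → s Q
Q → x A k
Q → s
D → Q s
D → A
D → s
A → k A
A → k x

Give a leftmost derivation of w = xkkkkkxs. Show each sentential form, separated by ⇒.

S ⇒ xDs ⇒ xAs ⇒ xkAs ⇒ xkkAs ⇒ xkkkAs ⇒ xkkkkAs ⇒ xkkkkkxs

S ⇒ xDs   [S → x D s]
xDs ⇒ xAs   [D → A]
xAs ⇒ xkAs   [A → k A]
xkAs ⇒ xkkAs   [A → k A]
xkkAs ⇒ xkkkAs   [A → k A]
xkkkAs ⇒ xkkkkAs   [A → k A]
xkkkkAs ⇒ xkkkkkxs   [A → k x]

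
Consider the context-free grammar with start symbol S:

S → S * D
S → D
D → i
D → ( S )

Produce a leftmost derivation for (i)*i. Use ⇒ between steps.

S⇒S*D⇒D*D⇒(S)*D⇒(D)*D⇒(i)*D⇒(i)*i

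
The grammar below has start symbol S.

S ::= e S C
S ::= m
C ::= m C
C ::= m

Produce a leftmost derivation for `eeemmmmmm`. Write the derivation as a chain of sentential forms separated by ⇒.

S ⇒ eSC   [S ::= e S C]
eSC ⇒ eeSCC   [S ::= e S C]
eeSCC ⇒ eeeSCCC   [S ::= e S C]
eeeSCCC ⇒ eeemCCC   [S ::= m]
eeemCCC ⇒ eeemmCCC   [C ::= m C]
eeemmCCC ⇒ eeemmmCCC   [C ::= m C]
eeemmmCCC ⇒ eeemmmmCC   [C ::= m]
eeemmmmCC ⇒ eeemmmmmC   [C ::= m]
eeemmmmmC ⇒ eeemmmmmm   [C ::= m]

S ⇒ eSC ⇒ eeSCC ⇒ eeeSCCC ⇒ eeemCCC ⇒ eeemmCCC ⇒ eeemmmCCC ⇒ eeemmmmCC ⇒ eeemmmmmC ⇒ eeemmmmmm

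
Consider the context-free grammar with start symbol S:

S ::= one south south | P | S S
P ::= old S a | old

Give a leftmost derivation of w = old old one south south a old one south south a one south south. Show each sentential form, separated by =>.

S => S S => P S => old S a S => old S S a S => old S S S a S => old P S S a S => old old S a S S a S => old old one south south a S S a S => old old one south south a P S a S => old old one south south a old S a S => old old one south south a old one south south a S => old old one south south a old one south south a one south south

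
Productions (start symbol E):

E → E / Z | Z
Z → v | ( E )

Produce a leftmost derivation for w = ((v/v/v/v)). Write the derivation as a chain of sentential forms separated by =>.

E => Z   [E → Z]
Z => (E)   [Z → ( E )]
(E) => (Z)   [E → Z]
(Z) => ((E))   [Z → ( E )]
((E)) => ((E/Z))   [E → E / Z]
((E/Z)) => ((E/Z/Z))   [E → E / Z]
((E/Z/Z)) => ((E/Z/Z/Z))   [E → E / Z]
((E/Z/Z/Z)) => ((Z/Z/Z/Z))   [E → Z]
((Z/Z/Z/Z)) => ((v/Z/Z/Z))   [Z → v]
((v/Z/Z/Z)) => ((v/v/Z/Z))   [Z → v]
((v/v/Z/Z)) => ((v/v/v/Z))   [Z → v]
((v/v/v/Z)) => ((v/v/v/v))   [Z → v]

E=>Z=>(E)=>(Z)=>((E))=>((E/Z))=>((E/Z/Z))=>((E/Z/Z/Z))=>((Z/Z/Z/Z))=>((v/Z/Z/Z))=>((v/v/Z/Z))=>((v/v/v/Z))=>((v/v/v/v))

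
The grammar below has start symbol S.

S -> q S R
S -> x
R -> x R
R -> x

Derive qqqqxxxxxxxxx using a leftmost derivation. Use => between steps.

S => qSR   [S -> q S R]
qSR => qqSRR   [S -> q S R]
qqSRR => qqqSRRR   [S -> q S R]
qqqSRRR => qqqqSRRRR   [S -> q S R]
qqqqSRRRR => qqqqxRRRR   [S -> x]
qqqqxRRRR => qqqqxxRRRR   [R -> x R]
qqqqxxRRRR => qqqqxxxRRR   [R -> x]
qqqqxxxRRR => qqqqxxxxRR   [R -> x]
qqqqxxxxRR => qqqqxxxxxRR   [R -> x R]
qqqqxxxxxRR => qqqqxxxxxxRR   [R -> x R]
qqqqxxxxxxRR => qqqqxxxxxxxR   [R -> x]
qqqqxxxxxxxR => qqqqxxxxxxxxR   [R -> x R]
qqqqxxxxxxxxR => qqqqxxxxxxxxx   [R -> x]

S => qSR => qqSRR => qqqSRRR => qqqqSRRRR => qqqqxRRRR => qqqqxxRRRR => qqqqxxxRRR => qqqqxxxxRR => qqqqxxxxxRR => qqqqxxxxxxRR => qqqqxxxxxxxR => qqqqxxxxxxxxR => qqqqxxxxxxxxx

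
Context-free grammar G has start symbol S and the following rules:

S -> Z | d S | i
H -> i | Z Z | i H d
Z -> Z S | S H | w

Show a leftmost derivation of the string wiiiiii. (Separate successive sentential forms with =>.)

S => Z   [S -> Z]
Z => ZS   [Z -> Z S]
ZS => ZSS   [Z -> Z S]
ZSS => ZSSS   [Z -> Z S]
ZSSS => ZSSSS   [Z -> Z S]
ZSSSS => ZSSSSS   [Z -> Z S]
ZSSSSS => ZSSSSSS   [Z -> Z S]
ZSSSSSS => wSSSSSS   [Z -> w]
wSSSSSS => wiSSSSS   [S -> i]
wiSSSSS => wiiSSSS   [S -> i]
wiiSSSS => wiiiSSS   [S -> i]
wiiiSSS => wiiiiSS   [S -> i]
wiiiiSS => wiiiiiS   [S -> i]
wiiiiiS => wiiiiii   [S -> i]

S => Z => ZS => ZSS => ZSSS => ZSSSS => ZSSSSS => ZSSSSSS => wSSSSSS => wiSSSSS => wiiSSSS => wiiiSSS => wiiiiSS => wiiiiiS => wiiiiii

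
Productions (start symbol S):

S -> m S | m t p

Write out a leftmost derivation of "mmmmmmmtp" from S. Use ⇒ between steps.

S ⇒ mS ⇒ mmS ⇒ mmmS ⇒ mmmmS ⇒ mmmmmS ⇒ mmmmmmS ⇒ mmmmmmmtp

S ⇒ mS   [S -> m S]
mS ⇒ mmS   [S -> m S]
mmS ⇒ mmmS   [S -> m S]
mmmS ⇒ mmmmS   [S -> m S]
mmmmS ⇒ mmmmmS   [S -> m S]
mmmmmS ⇒ mmmmmmS   [S -> m S]
mmmmmmS ⇒ mmmmmmmtp   [S -> m t p]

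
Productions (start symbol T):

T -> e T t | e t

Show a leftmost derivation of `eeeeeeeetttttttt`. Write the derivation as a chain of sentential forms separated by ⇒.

T ⇒ eTt ⇒ eeTtt ⇒ eeeTttt ⇒ eeeeTtttt ⇒ eeeeeTttttt ⇒ eeeeeeTtttttt ⇒ eeeeeeeTttttttt ⇒ eeeeeeeetttttttt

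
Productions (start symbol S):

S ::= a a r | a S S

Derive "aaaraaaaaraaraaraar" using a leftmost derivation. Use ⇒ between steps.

S⇒aSS⇒aaarS⇒aaaraSS⇒aaaraaSSS⇒aaaraaaSSSS⇒aaaraaaaarSSS⇒aaaraaaaaraarSS⇒aaaraaaaaraaraarS⇒aaaraaaaaraaraaraar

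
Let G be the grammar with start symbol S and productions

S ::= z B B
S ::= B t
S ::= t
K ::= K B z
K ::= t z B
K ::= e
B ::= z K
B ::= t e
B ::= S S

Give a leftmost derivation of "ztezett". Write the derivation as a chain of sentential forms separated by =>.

S => Bt   [S ::= B t]
Bt => SSt   [B ::= S S]
SSt => zBBSt   [S ::= z B B]
zBBSt => zteBSt   [B ::= t e]
zteBSt => ztezKSt   [B ::= z K]
ztezKSt => ztezeSt   [K ::= e]
ztezeSt => ztezett   [S ::= t]

S=>Bt=>SSt=>zBBSt=>zteBSt=>ztezKSt=>ztezeSt=>ztezett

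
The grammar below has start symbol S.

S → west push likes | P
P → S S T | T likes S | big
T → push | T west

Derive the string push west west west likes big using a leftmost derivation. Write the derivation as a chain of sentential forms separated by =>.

S => P => T likes S => T west likes S => T west west likes S => T west west west likes S => push west west west likes S => push west west west likes P => push west west west likes big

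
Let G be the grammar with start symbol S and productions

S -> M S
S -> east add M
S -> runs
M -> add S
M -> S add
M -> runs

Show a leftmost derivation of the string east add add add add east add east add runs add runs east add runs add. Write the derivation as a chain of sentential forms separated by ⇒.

S ⇒ east add M   [S -> east add M]
east add M ⇒ east add add S   [M -> add S]
east add add S ⇒ east add add M S   [S -> M S]
east add add M S ⇒ east add add add S S   [M -> add S]
east add add add S S ⇒ east add add add M S S   [S -> M S]
east add add add M S S ⇒ east add add add add S S S   [M -> add S]
east add add add add S S S ⇒ east add add add add east add M S S   [S -> east add M]
east add add add add east add M S S ⇒ east add add add add east add S add S S   [M -> S add]
east add add add add east add S add S S ⇒ east add add add add east add east add M add S S   [S -> east add M]
east add add add add east add east add M add S S ⇒ east add add add add east add east add runs add S S   [M -> runs]
east add add add add east add east add runs add S S ⇒ east add add add add east add east add runs add runs S   [S -> runs]
east add add add add east add east add runs add runs S ⇒ east add add add add east add east add runs add runs east add M   [S -> east add M]
east add add add add east add east add runs add runs east add M ⇒ east add add add add east add east add runs add runs east add S add   [M -> S add]
east add add add add east add east add runs add runs east add S add ⇒ east add add add add east add east add runs add runs east add runs add   [S -> runs]

S ⇒ east add M ⇒ east add add S ⇒ east add add M S ⇒ east add add add S S ⇒ east add add add M S S ⇒ east add add add add S S S ⇒ east add add add add east add M S S ⇒ east add add add add east add S add S S ⇒ east add add add add east add east add M add S S ⇒ east add add add add east add east add runs add S S ⇒ east add add add add east add east add runs add runs S ⇒ east add add add add east add east add runs add runs east add M ⇒ east add add add add east add east add runs add runs east add S add ⇒ east add add add add east add east add runs add runs east add runs add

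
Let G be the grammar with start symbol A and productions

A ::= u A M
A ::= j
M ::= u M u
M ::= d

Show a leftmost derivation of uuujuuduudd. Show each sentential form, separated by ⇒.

A⇒uAM⇒uuAMM⇒uuuAMMM⇒uuujMMM⇒uuujuMuMM⇒uuujuuMuuMM⇒uuujuuduuMM⇒uuujuuduudM⇒uuujuuduudd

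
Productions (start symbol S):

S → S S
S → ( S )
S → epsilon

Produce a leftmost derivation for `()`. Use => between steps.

S => SS   [S → S S]
SS => SSS   [S → S S]
SSS => SSSS   [S → S S]
SSSS => (S)SSS   [S → ( S )]
(S)SSS => ()SSS   [S → epsilon]
()SSS => ()SS   [S → epsilon]
()SS => ()S   [S → epsilon]
()S => ()   [S → epsilon]

S=>SS=>SSS=>SSSS=>(S)SSS=>()SSS=>()SS=>()S=>()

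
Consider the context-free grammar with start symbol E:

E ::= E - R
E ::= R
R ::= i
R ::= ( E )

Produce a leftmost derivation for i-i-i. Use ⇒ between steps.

E ⇒ E-R   [E ::= E - R]
E-R ⇒ E-R-R   [E ::= E - R]
E-R-R ⇒ R-R-R   [E ::= R]
R-R-R ⇒ i-R-R   [R ::= i]
i-R-R ⇒ i-i-R   [R ::= i]
i-i-R ⇒ i-i-i   [R ::= i]

E⇒E-R⇒E-R-R⇒R-R-R⇒i-R-R⇒i-i-R⇒i-i-i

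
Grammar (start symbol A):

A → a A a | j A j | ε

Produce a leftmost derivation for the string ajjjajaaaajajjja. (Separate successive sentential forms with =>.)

A => aAa => ajAja => ajjAjja => ajjjAjjja => ajjjaAajjja => ajjjajAjajjja => ajjjajaAajajjja => ajjjajaaAaajajjja => ajjjajaaaajajjja

A => aAa   [A → a A a]
aAa => ajAja   [A → j A j]
ajAja => ajjAjja   [A → j A j]
ajjAjja => ajjjAjjja   [A → j A j]
ajjjAjjja => ajjjaAajjja   [A → a A a]
ajjjaAajjja => ajjjajAjajjja   [A → j A j]
ajjjajAjajjja => ajjjajaAajajjja   [A → a A a]
ajjjajaAajajjja => ajjjajaaAaajajjja   [A → a A a]
ajjjajaaAaajajjja => ajjjajaaaajajjja   [A → ε]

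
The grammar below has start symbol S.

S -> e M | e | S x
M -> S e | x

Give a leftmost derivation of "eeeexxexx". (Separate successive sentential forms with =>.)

S => Sx   [S -> S x]
Sx => Sxx   [S -> S x]
Sxx => eMxx   [S -> e M]
eMxx => eSexx   [M -> S e]
eSexx => eSxexx   [S -> S x]
eSxexx => eSxxexx   [S -> S x]
eSxxexx => eeMxxexx   [S -> e M]
eeMxxexx => eeSexxexx   [M -> S e]
eeSexxexx => eeeexxexx   [S -> e]

S => Sx => Sxx => eMxx => eSexx => eSxexx => eSxxexx => eeMxxexx => eeSexxexx => eeeexxexx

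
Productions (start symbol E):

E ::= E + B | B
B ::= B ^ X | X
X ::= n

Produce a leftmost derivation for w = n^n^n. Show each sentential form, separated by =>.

E=>B=>B^X=>B^X^X=>X^X^X=>n^X^X=>n^n^X=>n^n^n

E => B   [E ::= B]
B => B^X   [B ::= B ^ X]
B^X => B^X^X   [B ::= B ^ X]
B^X^X => X^X^X   [B ::= X]
X^X^X => n^X^X   [X ::= n]
n^X^X => n^n^X   [X ::= n]
n^n^X => n^n^n   [X ::= n]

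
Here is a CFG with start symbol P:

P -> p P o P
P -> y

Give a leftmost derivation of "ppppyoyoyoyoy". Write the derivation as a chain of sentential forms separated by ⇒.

P⇒pPoP⇒ppPoPoP⇒pppPoPoPoP⇒ppppPoPoPoPoP⇒ppppyoPoPoPoP⇒ppppyoyoPoPoP⇒ppppyoyoyoPoP⇒ppppyoyoyoyoP⇒ppppyoyoyoyoy

P ⇒ pPoP   [P -> p P o P]
pPoP ⇒ ppPoPoP   [P -> p P o P]
ppPoPoP ⇒ pppPoPoPoP   [P -> p P o P]
pppPoPoPoP ⇒ ppppPoPoPoPoP   [P -> p P o P]
ppppPoPoPoPoP ⇒ ppppyoPoPoPoP   [P -> y]
ppppyoPoPoPoP ⇒ ppppyoyoPoPoP   [P -> y]
ppppyoyoPoPoP ⇒ ppppyoyoyoPoP   [P -> y]
ppppyoyoyoPoP ⇒ ppppyoyoyoyoP   [P -> y]
ppppyoyoyoyoP ⇒ ppppyoyoyoyoy   [P -> y]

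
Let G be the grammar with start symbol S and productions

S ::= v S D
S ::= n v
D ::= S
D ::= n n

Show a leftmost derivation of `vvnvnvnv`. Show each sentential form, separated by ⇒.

S⇒vSD⇒vvSDD⇒vvnvDD⇒vvnvSD⇒vvnvnvD⇒vvnvnvS⇒vvnvnvnv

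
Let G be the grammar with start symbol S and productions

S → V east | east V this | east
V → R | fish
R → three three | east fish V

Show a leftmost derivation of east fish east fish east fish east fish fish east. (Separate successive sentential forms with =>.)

S => V east => R east => east fish V east => east fish R east => east fish east fish V east => east fish east fish R east => east fish east fish east fish V east => east fish east fish east fish R east => east fish east fish east fish east fish V east => east fish east fish east fish east fish fish east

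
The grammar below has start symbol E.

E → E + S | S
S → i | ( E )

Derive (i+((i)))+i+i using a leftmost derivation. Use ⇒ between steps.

E ⇒ E+S ⇒ E+S+S ⇒ S+S+S ⇒ (E)+S+S ⇒ (E+S)+S+S ⇒ (S+S)+S+S ⇒ (i+S)+S+S ⇒ (i+(E))+S+S ⇒ (i+(S))+S+S ⇒ (i+((E)))+S+S ⇒ (i+((S)))+S+S ⇒ (i+((i)))+S+S ⇒ (i+((i)))+i+S ⇒ (i+((i)))+i+i

E ⇒ E+S   [E → E + S]
E+S ⇒ E+S+S   [E → E + S]
E+S+S ⇒ S+S+S   [E → S]
S+S+S ⇒ (E)+S+S   [S → ( E )]
(E)+S+S ⇒ (E+S)+S+S   [E → E + S]
(E+S)+S+S ⇒ (S+S)+S+S   [E → S]
(S+S)+S+S ⇒ (i+S)+S+S   [S → i]
(i+S)+S+S ⇒ (i+(E))+S+S   [S → ( E )]
(i+(E))+S+S ⇒ (i+(S))+S+S   [E → S]
(i+(S))+S+S ⇒ (i+((E)))+S+S   [S → ( E )]
(i+((E)))+S+S ⇒ (i+((S)))+S+S   [E → S]
(i+((S)))+S+S ⇒ (i+((i)))+S+S   [S → i]
(i+((i)))+S+S ⇒ (i+((i)))+i+S   [S → i]
(i+((i)))+i+S ⇒ (i+((i)))+i+i   [S → i]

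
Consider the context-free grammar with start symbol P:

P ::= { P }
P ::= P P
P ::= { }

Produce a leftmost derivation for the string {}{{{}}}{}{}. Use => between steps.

P => PP => PPP => {}PP => {}PPP => {}{P}PP => {}{{P}}PP => {}{{{}}}PP => {}{{{}}}{}P => {}{{{}}}{}{}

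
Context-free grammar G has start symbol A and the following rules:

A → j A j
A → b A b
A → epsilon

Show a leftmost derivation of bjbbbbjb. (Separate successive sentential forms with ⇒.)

A⇒bAb⇒bjAjb⇒bjbAbjb⇒bjbbAbbjb⇒bjbbbbjb

A ⇒ bAb   [A → b A b]
bAb ⇒ bjAjb   [A → j A j]
bjAjb ⇒ bjbAbjb   [A → b A b]
bjbAbjb ⇒ bjbbAbbjb   [A → b A b]
bjbbAbbjb ⇒ bjbbbbjb   [A → epsilon]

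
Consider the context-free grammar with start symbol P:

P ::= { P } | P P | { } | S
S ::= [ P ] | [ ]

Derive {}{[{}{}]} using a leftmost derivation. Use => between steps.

P=>PP=>{}P=>{}{P}=>{}{S}=>{}{[P]}=>{}{[PP]}=>{}{[{}P]}=>{}{[{}{}]}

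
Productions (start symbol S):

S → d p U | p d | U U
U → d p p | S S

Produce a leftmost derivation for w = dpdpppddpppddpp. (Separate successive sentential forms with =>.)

S => UU => SSU => UUSU => SSUSU => dpUSUSU => dpdppSUSU => dpdpppdUSU => dpdpppddppSU => dpdpppddpppdU => dpdpppddpppddpp

S => UU   [S → U U]
UU => SSU   [U → S S]
SSU => UUSU   [S → U U]
UUSU => SSUSU   [U → S S]
SSUSU => dpUSUSU   [S → d p U]
dpUSUSU => dpdppSUSU   [U → d p p]
dpdppSUSU => dpdpppdUSU   [S → p d]
dpdpppdUSU => dpdpppddppSU   [U → d p p]
dpdpppddppSU => dpdpppddpppdU   [S → p d]
dpdpppddpppdU => dpdpppddpppddpp   [U → d p p]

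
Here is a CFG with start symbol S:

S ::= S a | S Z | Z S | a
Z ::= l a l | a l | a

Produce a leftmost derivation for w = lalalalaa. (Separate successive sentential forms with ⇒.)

S ⇒ SZ   [S ::= S Z]
SZ ⇒ SaZ   [S ::= S a]
SaZ ⇒ ZSaZ   [S ::= Z S]
ZSaZ ⇒ lalSaZ   [Z ::= l a l]
lalSaZ ⇒ lalSZaZ   [S ::= S Z]
lalSZaZ ⇒ lalaZaZ   [S ::= a]
lalaZaZ ⇒ lalalalaZ   [Z ::= l a l]
lalalalaZ ⇒ lalalalaa   [Z ::= a]

S ⇒ SZ ⇒ SaZ ⇒ ZSaZ ⇒ lalSaZ ⇒ lalSZaZ ⇒ lalaZaZ ⇒ lalalalaZ ⇒ lalalalaa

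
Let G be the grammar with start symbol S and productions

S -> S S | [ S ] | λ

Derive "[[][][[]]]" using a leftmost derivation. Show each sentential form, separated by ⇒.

S ⇒ SS ⇒ [S]S ⇒ [SS]S ⇒ [[S]S]S ⇒ [[]S]S ⇒ [[]SS]S ⇒ [[][S]S]S ⇒ [[][]S]S ⇒ [[][][S]]S ⇒ [[][][[S]]]S ⇒ [[][][[]]]S ⇒ [[][][[]]]

S ⇒ SS   [S -> S S]
SS ⇒ [S]S   [S -> [ S ]]
[S]S ⇒ [SS]S   [S -> S S]
[SS]S ⇒ [[S]S]S   [S -> [ S ]]
[[S]S]S ⇒ [[]S]S   [S -> λ]
[[]S]S ⇒ [[]SS]S   [S -> S S]
[[]SS]S ⇒ [[][S]S]S   [S -> [ S ]]
[[][S]S]S ⇒ [[][]S]S   [S -> λ]
[[][]S]S ⇒ [[][][S]]S   [S -> [ S ]]
[[][][S]]S ⇒ [[][][[S]]]S   [S -> [ S ]]
[[][][[S]]]S ⇒ [[][][[]]]S   [S -> λ]
[[][][[]]]S ⇒ [[][][[]]]   [S -> λ]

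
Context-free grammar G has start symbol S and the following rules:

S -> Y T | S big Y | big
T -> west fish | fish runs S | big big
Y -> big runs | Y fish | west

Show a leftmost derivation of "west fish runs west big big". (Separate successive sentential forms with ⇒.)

S ⇒ Y T ⇒ west T ⇒ west fish runs S ⇒ west fish runs Y T ⇒ west fish runs west T ⇒ west fish runs west big big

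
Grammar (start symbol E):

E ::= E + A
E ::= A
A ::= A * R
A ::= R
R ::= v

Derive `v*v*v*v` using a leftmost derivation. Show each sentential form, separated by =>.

E=>A=>A*R=>A*R*R=>A*R*R*R=>R*R*R*R=>v*R*R*R=>v*v*R*R=>v*v*v*R=>v*v*v*v

E => A   [E ::= A]
A => A*R   [A ::= A * R]
A*R => A*R*R   [A ::= A * R]
A*R*R => A*R*R*R   [A ::= A * R]
A*R*R*R => R*R*R*R   [A ::= R]
R*R*R*R => v*R*R*R   [R ::= v]
v*R*R*R => v*v*R*R   [R ::= v]
v*v*R*R => v*v*v*R   [R ::= v]
v*v*v*R => v*v*v*v   [R ::= v]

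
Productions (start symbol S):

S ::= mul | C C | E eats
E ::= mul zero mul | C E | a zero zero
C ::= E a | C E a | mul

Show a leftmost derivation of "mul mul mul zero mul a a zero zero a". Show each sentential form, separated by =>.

S => C C => E a C => C E a C => mul E a C => mul C E a C => mul mul E a C => mul mul mul zero mul a C => mul mul mul zero mul a E a => mul mul mul zero mul a a zero zero a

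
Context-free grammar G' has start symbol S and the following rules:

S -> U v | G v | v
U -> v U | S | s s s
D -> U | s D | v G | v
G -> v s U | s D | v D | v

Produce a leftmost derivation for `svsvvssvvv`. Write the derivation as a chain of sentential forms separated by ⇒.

S ⇒ Gv ⇒ sDv ⇒ svGv ⇒ svsDv ⇒ svsvGv ⇒ svsvvDv ⇒ svsvvsDv ⇒ svsvvssDv ⇒ svsvvssvGv ⇒ svsvvssvvv

S ⇒ Gv   [S -> G v]
Gv ⇒ sDv   [G -> s D]
sDv ⇒ svGv   [D -> v G]
svGv ⇒ svsDv   [G -> s D]
svsDv ⇒ svsvGv   [D -> v G]
svsvGv ⇒ svsvvDv   [G -> v D]
svsvvDv ⇒ svsvvsDv   [D -> s D]
svsvvsDv ⇒ svsvvssDv   [D -> s D]
svsvvssDv ⇒ svsvvssvGv   [D -> v G]
svsvvssvGv ⇒ svsvvssvvv   [G -> v]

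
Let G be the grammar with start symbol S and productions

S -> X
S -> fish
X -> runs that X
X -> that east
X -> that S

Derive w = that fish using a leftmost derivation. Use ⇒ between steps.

S ⇒ X   [S -> X]
X ⇒ that S   [X -> that S]
that S ⇒ that fish   [S -> fish]

S ⇒ X ⇒ that S ⇒ that fish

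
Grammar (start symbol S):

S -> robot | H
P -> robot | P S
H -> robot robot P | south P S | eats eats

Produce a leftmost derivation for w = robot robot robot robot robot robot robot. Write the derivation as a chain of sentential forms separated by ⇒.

S ⇒ H ⇒ robot robot P ⇒ robot robot P S ⇒ robot robot P S S ⇒ robot robot robot S S ⇒ robot robot robot robot S ⇒ robot robot robot robot H ⇒ robot robot robot robot robot robot P ⇒ robot robot robot robot robot robot robot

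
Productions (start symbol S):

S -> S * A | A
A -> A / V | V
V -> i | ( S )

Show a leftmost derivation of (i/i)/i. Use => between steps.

S => A   [S -> A]
A => A/V   [A -> A / V]
A/V => V/V   [A -> V]
V/V => (S)/V   [V -> ( S )]
(S)/V => (A)/V   [S -> A]
(A)/V => (A/V)/V   [A -> A / V]
(A/V)/V => (V/V)/V   [A -> V]
(V/V)/V => (i/V)/V   [V -> i]
(i/V)/V => (i/i)/V   [V -> i]
(i/i)/V => (i/i)/i   [V -> i]

S => A => A/V => V/V => (S)/V => (A)/V => (A/V)/V => (V/V)/V => (i/V)/V => (i/i)/V => (i/i)/i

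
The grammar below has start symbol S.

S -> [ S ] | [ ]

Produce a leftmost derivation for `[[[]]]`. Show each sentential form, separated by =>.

S=>[S]=>[[S]]=>[[[]]]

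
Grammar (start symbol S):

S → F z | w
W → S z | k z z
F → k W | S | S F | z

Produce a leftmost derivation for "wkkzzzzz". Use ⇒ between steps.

S ⇒ Fz   [S → F z]
Fz ⇒ SFz   [F → S F]
SFz ⇒ wFz   [S → w]
wFz ⇒ wSz   [F → S]
wSz ⇒ wFzz   [S → F z]
wFzz ⇒ wSzz   [F → S]
wSzz ⇒ wFzzz   [S → F z]
wFzzz ⇒ wkWzzz   [F → k W]
wkWzzz ⇒ wkkzzzzz   [W → k z z]

S ⇒ Fz ⇒ SFz ⇒ wFz ⇒ wSz ⇒ wFzz ⇒ wSzz ⇒ wFzzz ⇒ wkWzzz ⇒ wkkzzzzz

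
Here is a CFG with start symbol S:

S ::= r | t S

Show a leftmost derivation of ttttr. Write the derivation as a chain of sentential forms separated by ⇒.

S ⇒ tS   [S ::= t S]
tS ⇒ ttS   [S ::= t S]
ttS ⇒ tttS   [S ::= t S]
tttS ⇒ ttttS   [S ::= t S]
ttttS ⇒ ttttr   [S ::= r]

S ⇒ tS ⇒ ttS ⇒ tttS ⇒ ttttS ⇒ ttttr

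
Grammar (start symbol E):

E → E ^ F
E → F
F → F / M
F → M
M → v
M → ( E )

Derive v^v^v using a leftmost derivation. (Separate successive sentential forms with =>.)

E => E^F   [E → E ^ F]
E^F => E^F^F   [E → E ^ F]
E^F^F => F^F^F   [E → F]
F^F^F => M^F^F   [F → M]
M^F^F => v^F^F   [M → v]
v^F^F => v^M^F   [F → M]
v^M^F => v^v^F   [M → v]
v^v^F => v^v^M   [F → M]
v^v^M => v^v^v   [M → v]

E => E^F => E^F^F => F^F^F => M^F^F => v^F^F => v^M^F => v^v^F => v^v^M => v^v^v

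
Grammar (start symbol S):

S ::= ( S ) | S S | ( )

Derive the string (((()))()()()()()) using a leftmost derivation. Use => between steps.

S => (S) => (SS) => (SSS) => (SSSS) => (SSSSS) => (SSSSSS) => ((S)SSSSS) => (((S))SSSSS) => (((()))SSSSS) => (((()))()SSSS) => (((()))()()SSS) => (((()))()()()SS) => (((()))()()()()S) => (((()))()()()()())

S => (S)   [S ::= ( S )]
(S) => (SS)   [S ::= S S]
(SS) => (SSS)   [S ::= S S]
(SSS) => (SSSS)   [S ::= S S]
(SSSS) => (SSSSS)   [S ::= S S]
(SSSSS) => (SSSSSS)   [S ::= S S]
(SSSSSS) => ((S)SSSSS)   [S ::= ( S )]
((S)SSSSS) => (((S))SSSSS)   [S ::= ( S )]
(((S))SSSSS) => (((()))SSSSS)   [S ::= ( )]
(((()))SSSSS) => (((()))()SSSS)   [S ::= ( )]
(((()))()SSSS) => (((()))()()SSS)   [S ::= ( )]
(((()))()()SSS) => (((()))()()()SS)   [S ::= ( )]
(((()))()()()SS) => (((()))()()()()S)   [S ::= ( )]
(((()))()()()()S) => (((()))()()()()())   [S ::= ( )]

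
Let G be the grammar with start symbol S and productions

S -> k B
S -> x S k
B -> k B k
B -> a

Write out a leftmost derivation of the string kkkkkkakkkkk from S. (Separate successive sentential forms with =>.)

S => kB => kkBk => kkkBkk => kkkkBkkk => kkkkkBkkkk => kkkkkkBkkkkk => kkkkkkakkkkk

S => kB   [S -> k B]
kB => kkBk   [B -> k B k]
kkBk => kkkBkk   [B -> k B k]
kkkBkk => kkkkBkkk   [B -> k B k]
kkkkBkkk => kkkkkBkkkk   [B -> k B k]
kkkkkBkkkk => kkkkkkBkkkkk   [B -> k B k]
kkkkkkBkkkkk => kkkkkkakkkkk   [B -> a]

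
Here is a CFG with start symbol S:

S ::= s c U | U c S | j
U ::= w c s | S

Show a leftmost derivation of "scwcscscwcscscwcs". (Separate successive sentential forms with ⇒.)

S ⇒ scU   [S ::= s c U]
scU ⇒ scS   [U ::= S]
scS ⇒ scUcS   [S ::= U c S]
scUcS ⇒ scScS   [U ::= S]
scScS ⇒ scUcScS   [S ::= U c S]
scUcScS ⇒ scwcscScS   [U ::= w c s]
scwcscScS ⇒ scwcscscUcS   [S ::= s c U]
scwcscscUcS ⇒ scwcscscwcscS   [U ::= w c s]
scwcscscwcscS ⇒ scwcscscwcscscU   [S ::= s c U]
scwcscscwcscscU ⇒ scwcscscwcscscwcs   [U ::= w c s]

S ⇒ scU ⇒ scS ⇒ scUcS ⇒ scScS ⇒ scUcScS ⇒ scwcscScS ⇒ scwcscscUcS ⇒ scwcscscwcscS ⇒ scwcscscwcscscU ⇒ scwcscscwcscscwcs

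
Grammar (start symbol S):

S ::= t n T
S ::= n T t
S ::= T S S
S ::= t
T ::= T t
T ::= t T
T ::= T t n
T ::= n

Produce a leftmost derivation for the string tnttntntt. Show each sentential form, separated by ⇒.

S ⇒ TSS ⇒ TtSS ⇒ tTtSS ⇒ tntSS ⇒ tnttS ⇒ tnttTSS ⇒ tnttTtnSS ⇒ tnttntnSS ⇒ tnttntntS ⇒ tnttntntt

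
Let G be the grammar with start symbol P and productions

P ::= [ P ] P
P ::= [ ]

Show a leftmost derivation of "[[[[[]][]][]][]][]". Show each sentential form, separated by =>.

P => [P]P => [[P]P]P => [[[P]P]P]P => [[[[P]P]P]P]P => [[[[[]]P]P]P]P => [[[[[]][]]P]P]P => [[[[[]][]][]]P]P => [[[[[]][]][]][]]P => [[[[[]][]][]][]][]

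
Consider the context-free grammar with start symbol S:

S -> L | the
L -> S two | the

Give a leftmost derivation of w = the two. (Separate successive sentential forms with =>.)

S => L   [S -> L]
L => S two   [L -> S two]
S two => L two   [S -> L]
L two => the two   [L -> the]

S => L => S two => L two => the two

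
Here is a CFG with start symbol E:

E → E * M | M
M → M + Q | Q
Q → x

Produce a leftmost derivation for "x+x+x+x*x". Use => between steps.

E => E*M   [E → E * M]
E*M => M*M   [E → M]
M*M => M+Q*M   [M → M + Q]
M+Q*M => M+Q+Q*M   [M → M + Q]
M+Q+Q*M => M+Q+Q+Q*M   [M → M + Q]
M+Q+Q+Q*M => Q+Q+Q+Q*M   [M → Q]
Q+Q+Q+Q*M => x+Q+Q+Q*M   [Q → x]
x+Q+Q+Q*M => x+x+Q+Q*M   [Q → x]
x+x+Q+Q*M => x+x+x+Q*M   [Q → x]
x+x+x+Q*M => x+x+x+x*M   [Q → x]
x+x+x+x*M => x+x+x+x*Q   [M → Q]
x+x+x+x*Q => x+x+x+x*x   [Q → x]

E => E*M => M*M => M+Q*M => M+Q+Q*M => M+Q+Q+Q*M => Q+Q+Q+Q*M => x+Q+Q+Q*M => x+x+Q+Q*M => x+x+x+Q*M => x+x+x+x*M => x+x+x+x*Q => x+x+x+x*x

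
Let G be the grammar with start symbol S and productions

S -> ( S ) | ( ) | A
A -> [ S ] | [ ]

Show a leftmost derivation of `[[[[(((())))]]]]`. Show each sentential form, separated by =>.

S => A   [S -> A]
A => [S]   [A -> [ S ]]
[S] => [A]   [S -> A]
[A] => [[S]]   [A -> [ S ]]
[[S]] => [[A]]   [S -> A]
[[A]] => [[[S]]]   [A -> [ S ]]
[[[S]]] => [[[A]]]   [S -> A]
[[[A]]] => [[[[S]]]]   [A -> [ S ]]
[[[[S]]]] => [[[[(S)]]]]   [S -> ( S )]
[[[[(S)]]]] => [[[[((S))]]]]   [S -> ( S )]
[[[[((S))]]]] => [[[[(((S)))]]]]   [S -> ( S )]
[[[[(((S)))]]]] => [[[[(((())))]]]]   [S -> ( )]

S => A => [S] => [A] => [[S]] => [[A]] => [[[S]]] => [[[A]]] => [[[[S]]]] => [[[[(S)]]]] => [[[[((S))]]]] => [[[[(((S)))]]]] => [[[[(((())))]]]]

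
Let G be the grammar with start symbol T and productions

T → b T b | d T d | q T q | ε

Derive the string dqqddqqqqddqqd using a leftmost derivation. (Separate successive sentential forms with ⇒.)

T⇒dTd⇒dqTqd⇒dqqTqqd⇒dqqdTdqqd⇒dqqddTddqqd⇒dqqddqTqddqqd⇒dqqddqqTqqddqqd⇒dqqddqqqqddqqd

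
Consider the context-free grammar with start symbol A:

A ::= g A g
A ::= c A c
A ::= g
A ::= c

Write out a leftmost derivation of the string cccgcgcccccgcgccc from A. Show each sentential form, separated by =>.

A => cAc   [A ::= c A c]
cAc => ccAcc   [A ::= c A c]
ccAcc => cccAccc   [A ::= c A c]
cccAccc => cccgAgccc   [A ::= g A g]
cccgAgccc => cccgcAcgccc   [A ::= c A c]
cccgcAcgccc => cccgcgAgcgccc   [A ::= g A g]
cccgcgAgcgccc => cccgcgcAcgcgccc   [A ::= c A c]
cccgcgcAcgcgccc => cccgcgccAccgcgccc   [A ::= c A c]
cccgcgccAccgcgccc => cccgcgcccccgcgccc   [A ::= c]

A=>cAc=>ccAcc=>cccAccc=>cccgAgccc=>cccgcAcgccc=>cccgcgAgcgccc=>cccgcgcAcgcgccc=>cccgcgccAccgcgccc=>cccgcgcccccgcgccc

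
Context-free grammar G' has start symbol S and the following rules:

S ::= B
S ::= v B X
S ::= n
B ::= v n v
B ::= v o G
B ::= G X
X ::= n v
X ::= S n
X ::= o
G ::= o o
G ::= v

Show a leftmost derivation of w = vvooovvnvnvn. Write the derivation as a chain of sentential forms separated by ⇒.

S ⇒ vBX ⇒ vvoGX ⇒ vvoooX ⇒ vvoooSn ⇒ vvooovBXn ⇒ vvooovGXXn ⇒ vvooovvXXn ⇒ vvooovvnvXn ⇒ vvooovvnvnvn

S ⇒ vBX   [S ::= v B X]
vBX ⇒ vvoGX   [B ::= v o G]
vvoGX ⇒ vvoooX   [G ::= o o]
vvoooX ⇒ vvoooSn   [X ::= S n]
vvoooSn ⇒ vvooovBXn   [S ::= v B X]
vvooovBXn ⇒ vvooovGXXn   [B ::= G X]
vvooovGXXn ⇒ vvooovvXXn   [G ::= v]
vvooovvXXn ⇒ vvooovvnvXn   [X ::= n v]
vvooovvnvXn ⇒ vvooovvnvnvn   [X ::= n v]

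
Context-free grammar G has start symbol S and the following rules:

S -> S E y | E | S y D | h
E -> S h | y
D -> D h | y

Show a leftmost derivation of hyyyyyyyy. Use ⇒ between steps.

S ⇒ SyD ⇒ SEyyD ⇒ SyDEyyD ⇒ SEyyDEyyD ⇒ hEyyDEyyD ⇒ hyyyDEyyD ⇒ hyyyyEyyD ⇒ hyyyyyyyD ⇒ hyyyyyyyy

S ⇒ SyD   [S -> S y D]
SyD ⇒ SEyyD   [S -> S E y]
SEyyD ⇒ SyDEyyD   [S -> S y D]
SyDEyyD ⇒ SEyyDEyyD   [S -> S E y]
SEyyDEyyD ⇒ hEyyDEyyD   [S -> h]
hEyyDEyyD ⇒ hyyyDEyyD   [E -> y]
hyyyDEyyD ⇒ hyyyyEyyD   [D -> y]
hyyyyEyyD ⇒ hyyyyyyyD   [E -> y]
hyyyyyyyD ⇒ hyyyyyyyy   [D -> y]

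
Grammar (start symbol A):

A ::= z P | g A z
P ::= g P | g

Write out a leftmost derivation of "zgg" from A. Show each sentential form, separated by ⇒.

A⇒zP⇒zgP⇒zgg

A ⇒ zP   [A ::= z P]
zP ⇒ zgP   [P ::= g P]
zgP ⇒ zgg   [P ::= g]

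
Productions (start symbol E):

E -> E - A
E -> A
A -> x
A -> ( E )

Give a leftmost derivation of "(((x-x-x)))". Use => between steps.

E => A   [E -> A]
A => (E)   [A -> ( E )]
(E) => (A)   [E -> A]
(A) => ((E))   [A -> ( E )]
((E)) => ((A))   [E -> A]
((A)) => (((E)))   [A -> ( E )]
(((E))) => (((E-A)))   [E -> E - A]
(((E-A))) => (((E-A-A)))   [E -> E - A]
(((E-A-A))) => (((A-A-A)))   [E -> A]
(((A-A-A))) => (((x-A-A)))   [A -> x]
(((x-A-A))) => (((x-x-A)))   [A -> x]
(((x-x-A))) => (((x-x-x)))   [A -> x]

E=>A=>(E)=>(A)=>((E))=>((A))=>(((E)))=>(((E-A)))=>(((E-A-A)))=>(((A-A-A)))=>(((x-A-A)))=>(((x-x-A)))=>(((x-x-x)))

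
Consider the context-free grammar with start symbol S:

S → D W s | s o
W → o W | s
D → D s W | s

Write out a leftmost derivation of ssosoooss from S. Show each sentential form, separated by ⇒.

S ⇒ DWs   [S → D W s]
DWs ⇒ DsWWs   [D → D s W]
DsWWs ⇒ ssWWs   [D → s]
ssWWs ⇒ ssoWWs   [W → o W]
ssoWWs ⇒ ssosWs   [W → s]
ssosWs ⇒ ssosoWs   [W → o W]
ssosoWs ⇒ ssosooWs   [W → o W]
ssosooWs ⇒ ssosoooWs   [W → o W]
ssosoooWs ⇒ ssosoooss   [W → s]

S ⇒ DWs ⇒ DsWWs ⇒ ssWWs ⇒ ssoWWs ⇒ ssosWs ⇒ ssosoWs ⇒ ssosooWs ⇒ ssosoooWs ⇒ ssosoooss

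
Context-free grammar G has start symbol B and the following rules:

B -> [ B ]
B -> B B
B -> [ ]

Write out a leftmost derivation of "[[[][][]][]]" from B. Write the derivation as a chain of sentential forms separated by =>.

B => [B]   [B -> [ B ]]
[B] => [BB]   [B -> B B]
[BB] => [[B]B]   [B -> [ B ]]
[[B]B] => [[BB]B]   [B -> B B]
[[BB]B] => [[BBB]B]   [B -> B B]
[[BBB]B] => [[[]BB]B]   [B -> [ ]]
[[[]BB]B] => [[[][]B]B]   [B -> [ ]]
[[[][]B]B] => [[[][][]]B]   [B -> [ ]]
[[[][][]]B] => [[[][][]][]]   [B -> [ ]]

B => [B] => [BB] => [[B]B] => [[BB]B] => [[BBB]B] => [[[]BB]B] => [[[][]B]B] => [[[][][]]B] => [[[][][]][]]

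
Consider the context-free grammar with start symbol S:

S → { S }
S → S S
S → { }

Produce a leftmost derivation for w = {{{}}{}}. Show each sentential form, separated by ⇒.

S⇒{S}⇒{SS}⇒{{S}S}⇒{{{}}S}⇒{{{}}{}}

S ⇒ {S}   [S → { S }]
{S} ⇒ {SS}   [S → S S]
{SS} ⇒ {{S}S}   [S → { S }]
{{S}S} ⇒ {{{}}S}   [S → { }]
{{{}}S} ⇒ {{{}}{}}   [S → { }]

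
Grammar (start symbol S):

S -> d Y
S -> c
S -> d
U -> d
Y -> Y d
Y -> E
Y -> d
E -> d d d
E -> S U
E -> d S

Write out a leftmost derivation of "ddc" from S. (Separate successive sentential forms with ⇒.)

S⇒dY⇒dE⇒ddS⇒ddc

S ⇒ dY   [S -> d Y]
dY ⇒ dE   [Y -> E]
dE ⇒ ddS   [E -> d S]
ddS ⇒ ddc   [S -> c]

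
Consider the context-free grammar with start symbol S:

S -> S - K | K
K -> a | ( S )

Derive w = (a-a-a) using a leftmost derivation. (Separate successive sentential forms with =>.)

S=>K=>(S)=>(S-K)=>(S-K-K)=>(K-K-K)=>(a-K-K)=>(a-a-K)=>(a-a-a)

S => K   [S -> K]
K => (S)   [K -> ( S )]
(S) => (S-K)   [S -> S - K]
(S-K) => (S-K-K)   [S -> S - K]
(S-K-K) => (K-K-K)   [S -> K]
(K-K-K) => (a-K-K)   [K -> a]
(a-K-K) => (a-a-K)   [K -> a]
(a-a-K) => (a-a-a)   [K -> a]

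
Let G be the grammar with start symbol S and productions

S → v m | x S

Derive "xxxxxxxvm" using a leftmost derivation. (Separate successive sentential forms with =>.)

S => xS   [S → x S]
xS => xxS   [S → x S]
xxS => xxxS   [S → x S]
xxxS => xxxxS   [S → x S]
xxxxS => xxxxxS   [S → x S]
xxxxxS => xxxxxxS   [S → x S]
xxxxxxS => xxxxxxxS   [S → x S]
xxxxxxxS => xxxxxxxvm   [S → v m]

S => xS => xxS => xxxS => xxxxS => xxxxxS => xxxxxxS => xxxxxxxS => xxxxxxxvm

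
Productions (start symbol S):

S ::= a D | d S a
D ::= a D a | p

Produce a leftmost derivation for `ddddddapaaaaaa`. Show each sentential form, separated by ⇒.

S ⇒ dSa ⇒ ddSaa ⇒ dddSaaa ⇒ ddddSaaaa ⇒ dddddSaaaaa ⇒ ddddddSaaaaaa ⇒ ddddddaDaaaaaa ⇒ ddddddapaaaaaa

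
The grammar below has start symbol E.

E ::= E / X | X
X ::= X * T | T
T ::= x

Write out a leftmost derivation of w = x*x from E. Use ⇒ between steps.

E ⇒ X ⇒ X*T ⇒ T*T ⇒ x*T ⇒ x*x

E ⇒ X   [E ::= X]
X ⇒ X*T   [X ::= X * T]
X*T ⇒ T*T   [X ::= T]
T*T ⇒ x*T   [T ::= x]
x*T ⇒ x*x   [T ::= x]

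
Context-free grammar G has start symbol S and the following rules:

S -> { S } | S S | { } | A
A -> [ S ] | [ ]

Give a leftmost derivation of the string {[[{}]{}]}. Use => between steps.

S => {S} => {A} => {[S]} => {[SS]} => {[AS]} => {[[S]S]} => {[[{}]S]} => {[[{}]{}]}

S => {S}   [S -> { S }]
{S} => {A}   [S -> A]
{A} => {[S]}   [A -> [ S ]]
{[S]} => {[SS]}   [S -> S S]
{[SS]} => {[AS]}   [S -> A]
{[AS]} => {[[S]S]}   [A -> [ S ]]
{[[S]S]} => {[[{}]S]}   [S -> { }]
{[[{}]S]} => {[[{}]{}]}   [S -> { }]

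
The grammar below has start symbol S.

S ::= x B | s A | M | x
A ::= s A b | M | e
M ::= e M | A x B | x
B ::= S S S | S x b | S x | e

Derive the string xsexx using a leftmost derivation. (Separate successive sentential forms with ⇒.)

S ⇒ xB ⇒ xSSS ⇒ xsASS ⇒ xseSS ⇒ xsexS ⇒ xsexx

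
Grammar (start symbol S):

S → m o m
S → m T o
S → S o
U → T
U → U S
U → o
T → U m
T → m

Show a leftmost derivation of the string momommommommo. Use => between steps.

S => mTo   [S → m T o]
mTo => mUmo   [T → U m]
mUmo => mUSmo   [U → U S]
mUSmo => mUSSmo   [U → U S]
mUSSmo => mUSSSmo   [U → U S]
mUSSSmo => moSSSmo   [U → o]
moSSSmo => momomSSmo   [S → m o m]
momomSSmo => momommomSmo   [S → m o m]
momommomSmo => momommommommo   [S → m o m]

S=>mTo=>mUmo=>mUSmo=>mUSSmo=>mUSSSmo=>moSSSmo=>momomSSmo=>momommomSmo=>momommommommo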